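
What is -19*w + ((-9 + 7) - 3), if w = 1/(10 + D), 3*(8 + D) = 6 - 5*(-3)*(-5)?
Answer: -86/21 ≈ -4.0952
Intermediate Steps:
D = -31 (D = -8 + (6 - 5*(-3)*(-5))/3 = -8 + (6 - (-15)*(-5))/3 = -8 + (6 - 1*75)/3 = -8 + (6 - 75)/3 = -8 + (1/3)*(-69) = -8 - 23 = -31)
w = -1/21 (w = 1/(10 - 31) = 1/(-21) = -1/21 ≈ -0.047619)
-19*w + ((-9 + 7) - 3) = -19*(-1/21) + ((-9 + 7) - 3) = 19/21 + (-2 - 3) = 19/21 - 5 = -86/21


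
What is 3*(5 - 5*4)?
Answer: -45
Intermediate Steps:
3*(5 - 5*4) = 3*(5 - 20) = 3*(-15) = -45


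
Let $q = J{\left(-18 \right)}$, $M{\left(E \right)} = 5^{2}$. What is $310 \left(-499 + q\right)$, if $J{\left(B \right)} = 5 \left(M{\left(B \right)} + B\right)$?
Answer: $-143840$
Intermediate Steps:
$M{\left(E \right)} = 25$
$J{\left(B \right)} = 125 + 5 B$ ($J{\left(B \right)} = 5 \left(25 + B\right) = 125 + 5 B$)
$q = 35$ ($q = 125 + 5 \left(-18\right) = 125 - 90 = 35$)
$310 \left(-499 + q\right) = 310 \left(-499 + 35\right) = 310 \left(-464\right) = -143840$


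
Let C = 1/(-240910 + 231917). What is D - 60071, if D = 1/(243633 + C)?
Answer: -131615054472335/2190991568 ≈ -60071.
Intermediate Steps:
C = -1/8993 (C = 1/(-8993) = -1/8993 ≈ -0.00011120)
D = 8993/2190991568 (D = 1/(243633 - 1/8993) = 1/(2190991568/8993) = 8993/2190991568 ≈ 4.1045e-6)
D - 60071 = 8993/2190991568 - 60071 = -131615054472335/2190991568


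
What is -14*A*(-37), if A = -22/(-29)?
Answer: 11396/29 ≈ 392.97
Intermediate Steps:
A = 22/29 (A = -22*(-1/29) = 22/29 ≈ 0.75862)
-14*A*(-37) = -14*22/29*(-37) = -308/29*(-37) = 11396/29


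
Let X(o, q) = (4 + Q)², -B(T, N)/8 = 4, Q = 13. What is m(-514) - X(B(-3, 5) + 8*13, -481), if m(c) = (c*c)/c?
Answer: -803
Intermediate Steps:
B(T, N) = -32 (B(T, N) = -8*4 = -32)
X(o, q) = 289 (X(o, q) = (4 + 13)² = 17² = 289)
m(c) = c (m(c) = c²/c = c)
m(-514) - X(B(-3, 5) + 8*13, -481) = -514 - 1*289 = -514 - 289 = -803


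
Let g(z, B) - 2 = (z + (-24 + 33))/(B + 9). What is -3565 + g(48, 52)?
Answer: -217286/61 ≈ -3562.1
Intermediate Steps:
g(z, B) = 2 + (9 + z)/(9 + B) (g(z, B) = 2 + (z + (-24 + 33))/(B + 9) = 2 + (z + 9)/(9 + B) = 2 + (9 + z)/(9 + B))
-3565 + g(48, 52) = -3565 + (27 + 48 + 2*52)/(9 + 52) = -3565 + (27 + 48 + 104)/61 = -3565 + (1/61)*179 = -3565 + 179/61 = -217286/61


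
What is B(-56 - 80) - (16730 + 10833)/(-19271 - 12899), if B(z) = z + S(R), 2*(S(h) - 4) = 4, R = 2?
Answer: -4154537/32170 ≈ -129.14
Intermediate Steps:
S(h) = 6 (S(h) = 4 + (½)*4 = 4 + 2 = 6)
B(z) = 6 + z (B(z) = z + 6 = 6 + z)
B(-56 - 80) - (16730 + 10833)/(-19271 - 12899) = (6 + (-56 - 80)) - (16730 + 10833)/(-19271 - 12899) = (6 - 136) - 27563/(-32170) = -130 - 27563*(-1)/32170 = -130 - 1*(-27563/32170) = -130 + 27563/32170 = -4154537/32170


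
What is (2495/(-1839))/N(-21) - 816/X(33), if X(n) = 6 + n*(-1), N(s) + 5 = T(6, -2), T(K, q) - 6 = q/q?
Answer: 325987/11034 ≈ 29.544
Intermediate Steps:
T(K, q) = 7 (T(K, q) = 6 + q/q = 6 + 1 = 7)
N(s) = 2 (N(s) = -5 + 7 = 2)
X(n) = 6 - n
(2495/(-1839))/N(-21) - 816/X(33) = (2495/(-1839))/2 - 816/(6 - 1*33) = (2495*(-1/1839))*(½) - 816/(6 - 33) = -2495/1839*½ - 816/(-27) = -2495/3678 - 816*(-1/27) = -2495/3678 + 272/9 = 325987/11034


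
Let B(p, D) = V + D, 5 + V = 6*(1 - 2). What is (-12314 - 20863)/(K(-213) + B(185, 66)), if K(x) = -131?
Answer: 33177/76 ≈ 436.54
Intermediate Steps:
V = -11 (V = -5 + 6*(1 - 2) = -5 + 6*(-1) = -5 - 6 = -11)
B(p, D) = -11 + D
(-12314 - 20863)/(K(-213) + B(185, 66)) = (-12314 - 20863)/(-131 + (-11 + 66)) = -33177/(-131 + 55) = -33177/(-76) = -33177*(-1/76) = 33177/76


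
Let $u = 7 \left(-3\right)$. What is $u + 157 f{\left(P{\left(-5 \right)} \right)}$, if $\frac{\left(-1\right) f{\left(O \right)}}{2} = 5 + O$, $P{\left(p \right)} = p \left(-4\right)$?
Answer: $-7871$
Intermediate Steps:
$P{\left(p \right)} = - 4 p$
$f{\left(O \right)} = -10 - 2 O$ ($f{\left(O \right)} = - 2 \left(5 + O\right) = -10 - 2 O$)
$u = -21$
$u + 157 f{\left(P{\left(-5 \right)} \right)} = -21 + 157 \left(-10 - 2 \left(\left(-4\right) \left(-5\right)\right)\right) = -21 + 157 \left(-10 - 40\right) = -21 + 157 \left(-50\right) = -21 - 7850 = -7871$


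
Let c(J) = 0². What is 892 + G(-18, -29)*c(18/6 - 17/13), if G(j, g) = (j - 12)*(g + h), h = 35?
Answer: 892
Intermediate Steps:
c(J) = 0
G(j, g) = (-12 + j)*(35 + g) (G(j, g) = (j - 12)*(g + 35) = (-12 + j)*(35 + g))
892 + G(-18, -29)*c(18/6 - 17/13) = 892 + (-420 - 12*(-29) + 35*(-18) - 29*(-18))*0 = 892 + (-420 + 348 - 630 + 522)*0 = 892 - 180*0 = 892 + 0 = 892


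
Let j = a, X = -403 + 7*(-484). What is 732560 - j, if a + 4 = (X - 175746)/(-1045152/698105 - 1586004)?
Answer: 4246563034588153/5796850092 ≈ 7.3256e+5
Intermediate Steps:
X = -3791 (X = -403 - 3388 = -3791)
a = -22531192633/5796850092 (a = -4 + (-3791 - 175746)/(-1045152/698105 - 1586004) = -4 - 179537/(-1045152*1/698105 - 1586004) = -4 - 179537/(-5472/3655 - 1586004) = -4 - 179537/(-5796850092/3655) = -4 - 179537*(-3655/5796850092) = -4 + 656207735/5796850092 = -22531192633/5796850092 ≈ -3.8868)
j = -22531192633/5796850092 ≈ -3.8868
732560 - j = 732560 - 1*(-22531192633/5796850092) = 732560 + 22531192633/5796850092 = 4246563034588153/5796850092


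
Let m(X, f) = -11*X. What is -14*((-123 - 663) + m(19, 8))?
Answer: 13930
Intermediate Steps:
-14*((-123 - 663) + m(19, 8)) = -14*((-123 - 663) - 11*19) = -14*(-786 - 209) = -14*(-995) = 13930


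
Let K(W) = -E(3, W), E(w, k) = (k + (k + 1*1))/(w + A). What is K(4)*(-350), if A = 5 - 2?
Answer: 525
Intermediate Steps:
A = 3
E(w, k) = (1 + 2*k)/(3 + w) (E(w, k) = (k + (k + 1*1))/(w + 3) = (k + (k + 1))/(3 + w) = (k + (1 + k))/(3 + w) = (1 + 2*k)/(3 + w))
K(W) = -1/6 - W/3 (K(W) = -(1 + 2*W)/(3 + 3) = -(1 + 2*W)/6 = -(1/6 + W/3) = -1/6 - W/3)
K(4)*(-350) = (-1/6 - 1/3*4)*(-350) = (-1/6 - 4/3)*(-350) = -3/2*(-350) = 525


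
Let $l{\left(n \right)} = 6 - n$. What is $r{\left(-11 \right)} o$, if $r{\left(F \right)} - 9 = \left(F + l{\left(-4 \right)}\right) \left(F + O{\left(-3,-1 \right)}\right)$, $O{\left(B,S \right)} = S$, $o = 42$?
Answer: $882$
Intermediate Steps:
$r{\left(F \right)} = 9 + \left(-1 + F\right) \left(10 + F\right)$ ($r{\left(F \right)} = 9 + \left(F + \left(6 - -4\right)\right) \left(F - 1\right) = 9 + \left(F + \left(6 + 4\right)\right) \left(-1 + F\right) = 9 + \left(F + 10\right) \left(-1 + F\right) = 9 + \left(10 + F\right) \left(-1 + F\right) = 9 + \left(-1 + F\right) \left(10 + F\right)$)
$r{\left(-11 \right)} o = \left(-1 + \left(-11\right)^{2} + 9 \left(-11\right)\right) 42 = \left(-1 + 121 - 99\right) 42 = 21 \cdot 42 = 882$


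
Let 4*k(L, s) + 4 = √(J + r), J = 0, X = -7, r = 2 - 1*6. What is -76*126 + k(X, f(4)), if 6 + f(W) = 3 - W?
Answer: -9577 + I/2 ≈ -9577.0 + 0.5*I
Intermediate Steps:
r = -4 (r = 2 - 6 = -4)
f(W) = -3 - W (f(W) = -6 + (3 - W) = -3 - W)
k(L, s) = -1 + I/2 (k(L, s) = -1 + √(0 - 4)/4 = -1 + √(-4)/4 = -1 + (2*I)/4 = -1 + I/2)
-76*126 + k(X, f(4)) = -76*126 + (-1 + I/2) = -9576 + (-1 + I/2) = -9577 + I/2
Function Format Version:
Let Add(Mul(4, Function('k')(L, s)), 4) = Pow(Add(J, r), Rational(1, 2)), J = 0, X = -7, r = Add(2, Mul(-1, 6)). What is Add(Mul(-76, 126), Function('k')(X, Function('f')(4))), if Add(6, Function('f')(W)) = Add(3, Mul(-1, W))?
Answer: Add(-9577, Mul(Rational(1, 2), I)) ≈ Add(-9577.0, Mul(0.50000, I))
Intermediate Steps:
r = -4 (r = Add(2, -6) = -4)
Function('f')(W) = Add(-3, Mul(-1, W)) (Function('f')(W) = Add(-6, Add(3, Mul(-1, W))) = Add(-3, Mul(-1, W)))
Function('k')(L, s) = Add(-1, Mul(Rational(1, 2), I)) (Function('k')(L, s) = Add(-1, Mul(Rational(1, 4), Pow(Add(0, -4), Rational(1, 2)))) = Add(-1, Mul(Rational(1, 4), Pow(-4, Rational(1, 2)))) = Add(-1, Mul(Rational(1, 4), Mul(2, I))) = Add(-1, Mul(Rational(1, 2), I)))
Add(Mul(-76, 126), Function('k')(X, Function('f')(4))) = Add(Mul(-76, 126), Add(-1, Mul(Rational(1, 2), I))) = Add(-9576, Add(-1, Mul(Rational(1, 2), I))) = Add(-9577, Mul(Rational(1, 2), I))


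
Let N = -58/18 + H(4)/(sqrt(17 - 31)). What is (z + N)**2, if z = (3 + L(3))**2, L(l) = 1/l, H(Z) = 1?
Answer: 70493/1134 - 71*I*sqrt(14)/63 ≈ 62.163 - 4.2168*I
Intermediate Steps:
z = 100/9 (z = (3 + 1/3)**2 = (10/3)**2 = 100/9 ≈ 11.111)
N = -29/9 - I*sqrt(14)/14 (N = -58/18 + 1/sqrt(17 - 31) = -58*1/18 + 1/sqrt(-14) = -29/9 + 1/(I*sqrt(14)) = -29/9 + 1*(-I*sqrt(14)/14) = -29/9 - I*sqrt(14)/14 ≈ -3.2222 - 0.26726*I)
(z + N)**2 = (100/9 + (-29/9 - I*sqrt(14)/14))**2 = (71/9 - I*sqrt(14)/14)**2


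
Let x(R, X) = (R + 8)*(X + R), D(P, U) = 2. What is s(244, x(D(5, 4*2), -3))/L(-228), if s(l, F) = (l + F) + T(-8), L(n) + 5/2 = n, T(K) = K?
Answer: -452/461 ≈ -0.98048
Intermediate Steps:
L(n) = -5/2 + n
x(R, X) = (8 + R)*(R + X)
s(l, F) = -8 + F + l (s(l, F) = (l + F) - 8 = (F + l) - 8 = -8 + F + l)
s(244, x(D(5, 4*2), -3))/L(-228) = (-8 + (2² + 8*2 + 8*(-3) + 2*(-3)) + 244)/(-5/2 - 228) = (-8 + (4 + 16 - 24 - 6) + 244)/(-461/2) = (-8 - 10 + 244)*(-2/461) = 226*(-2/461) = -452/461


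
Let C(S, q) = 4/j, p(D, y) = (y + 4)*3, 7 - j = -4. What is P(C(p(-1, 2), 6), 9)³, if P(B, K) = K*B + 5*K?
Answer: 149721291/1331 ≈ 1.1249e+5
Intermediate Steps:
j = 11 (j = 7 - 1*(-4) = 7 + 4 = 11)
p(D, y) = 12 + 3*y (p(D, y) = (4 + y)*3 = 12 + 3*y)
C(S, q) = 4/11
P(B, K) = 5*K + B*K (P(B, K) = B*K + 5*K = 5*K + B*K)
P(C(p(-1, 2), 6), 9)³ = (9*(5 + 4/11))³ = (9*(59/11))³ = (531/11)³ = 149721291/1331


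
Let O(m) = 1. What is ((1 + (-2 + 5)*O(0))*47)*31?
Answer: 5828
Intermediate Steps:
((1 + (-2 + 5)*O(0))*47)*31 = ((1 + (-2 + 5)*1)*47)*31 = ((1 + 3*1)*47)*31 = ((1 + 3)*47)*31 = (4*47)*31 = 188*31 = 5828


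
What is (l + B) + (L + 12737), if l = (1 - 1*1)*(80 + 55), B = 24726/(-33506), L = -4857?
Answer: 132001277/16753 ≈ 7879.3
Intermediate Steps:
B = -12363/16753 (B = 24726*(-1/33506) = -12363/16753 ≈ -0.73796)
l = 0 (l = (1 - 1)*135 = 0*135 = 0)
(l + B) + (L + 12737) = (0 - 12363/16753) + (-4857 + 12737) = -12363/16753 + 7880 = 132001277/16753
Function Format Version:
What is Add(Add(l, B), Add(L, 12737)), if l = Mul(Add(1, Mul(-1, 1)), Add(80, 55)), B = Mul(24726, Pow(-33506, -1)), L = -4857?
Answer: Rational(132001277, 16753) ≈ 7879.3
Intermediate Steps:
B = Rational(-12363, 16753) (B = Mul(24726, Rational(-1, 33506)) = Rational(-12363, 16753) ≈ -0.73796)
l = 0 (l = Mul(Add(1, -1), 135) = Mul(0, 135) = 0)
Add(Add(l, B), Add(L, 12737)) = Add(Add(0, Rational(-12363, 16753)), Add(-4857, 12737)) = Add(Rational(-12363, 16753), 7880) = Rational(132001277, 16753)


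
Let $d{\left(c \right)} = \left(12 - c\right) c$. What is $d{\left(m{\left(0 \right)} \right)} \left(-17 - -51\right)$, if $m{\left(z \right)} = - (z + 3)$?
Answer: $-1530$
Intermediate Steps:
$m{\left(z \right)} = -3 - z$ ($m{\left(z \right)} = - (3 + z) = -3 - z$)
$d{\left(c \right)} = c \left(12 - c\right)$
$d{\left(m{\left(0 \right)} \right)} \left(-17 - -51\right) = \left(-3 - 0\right) \left(12 - \left(-3 - 0\right)\right) \left(-17 - -51\right) = \left(-3 + 0\right) \left(12 - \left(-3 + 0\right)\right) \left(-17 + 51\right) = - 3 \left(12 - -3\right) 34 = - 3 \left(12 + 3\right) 34 = \left(-3\right) 15 \cdot 34 = \left(-45\right) 34 = -1530$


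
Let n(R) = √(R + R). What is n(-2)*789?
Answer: 1578*I ≈ 1578.0*I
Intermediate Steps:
n(R) = √2*√R (n(R) = √(2*R) = √2*√R)
n(-2)*789 = (√2*√(-2))*789 = (√2*(I*√2))*789 = (2*I)*789 = 1578*I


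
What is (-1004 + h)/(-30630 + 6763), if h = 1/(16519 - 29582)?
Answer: 13115253/311774621 ≈ 0.042066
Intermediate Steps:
h = -1/13063 (h = 1/(-13063) = -1/13063 ≈ -7.6552e-5)
(-1004 + h)/(-30630 + 6763) = (-1004 - 1/13063)/(-30630 + 6763) = -13115253/13063/(-23867) = -13115253/13063*(-1/23867) = 13115253/311774621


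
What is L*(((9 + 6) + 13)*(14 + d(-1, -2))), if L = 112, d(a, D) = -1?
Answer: 40768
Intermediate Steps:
L*(((9 + 6) + 13)*(14 + d(-1, -2))) = 112*(((9 + 6) + 13)*(14 - 1)) = 112*((15 + 13)*13) = 112*(28*13) = 112*364 = 40768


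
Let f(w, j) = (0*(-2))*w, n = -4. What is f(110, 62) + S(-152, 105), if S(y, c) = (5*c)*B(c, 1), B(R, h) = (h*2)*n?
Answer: -4200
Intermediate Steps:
B(R, h) = -8*h (B(R, h) = (h*2)*(-4) = (2*h)*(-4) = -8*h)
f(w, j) = 0 (f(w, j) = 0*w = 0)
S(y, c) = -40*c (S(y, c) = (5*c)*(-8*1) = (5*c)*(-8) = -40*c)
f(110, 62) + S(-152, 105) = 0 - 40*105 = 0 - 4200 = -4200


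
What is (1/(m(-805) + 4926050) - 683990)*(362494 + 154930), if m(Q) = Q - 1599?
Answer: -871270773839869768/2461823 ≈ -3.5391e+11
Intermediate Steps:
m(Q) = -1599 + Q
(1/(m(-805) + 4926050) - 683990)*(362494 + 154930) = (1/((-1599 - 805) + 4926050) - 683990)*(362494 + 154930) = (1/(-2404 + 4926050) - 683990)*517424 = (1/4923646 - 683990)*517424 = -3367724627539/4923646*517424 = -871270773839869768/2461823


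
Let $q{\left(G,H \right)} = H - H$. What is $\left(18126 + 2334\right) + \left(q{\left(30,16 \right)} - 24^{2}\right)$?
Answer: $19884$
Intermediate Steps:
$q{\left(G,H \right)} = 0$
$\left(18126 + 2334\right) + \left(q{\left(30,16 \right)} - 24^{2}\right) = \left(18126 + 2334\right) + \left(0 - 24^{2}\right) = 20460 + \left(0 - 576\right) = 20460 - 576 = 19884$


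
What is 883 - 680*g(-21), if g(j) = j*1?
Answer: 15163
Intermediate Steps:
g(j) = j
883 - 680*g(-21) = 883 - 680*(-21) = 883 + 14280 = 15163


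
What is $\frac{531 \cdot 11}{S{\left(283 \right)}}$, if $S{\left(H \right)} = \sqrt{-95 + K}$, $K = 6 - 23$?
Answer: $- \frac{5841 i \sqrt{7}}{28} \approx - 551.92 i$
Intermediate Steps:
$K = -17$
$S{\left(H \right)} = 4 i \sqrt{7}$ ($S{\left(H \right)} = \sqrt{-95 - 17} = \sqrt{-112} = 4 i \sqrt{7}$)
$\frac{531 \cdot 11}{S{\left(283 \right)}} = \frac{531 \cdot 11}{4 i \sqrt{7}} = 5841 \left(- \frac{i \sqrt{7}}{28}\right) = - \frac{5841 i \sqrt{7}}{28}$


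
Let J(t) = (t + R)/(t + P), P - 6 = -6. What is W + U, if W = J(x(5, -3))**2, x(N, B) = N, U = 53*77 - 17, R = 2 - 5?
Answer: 101604/25 ≈ 4064.2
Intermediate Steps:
R = -3
U = 4064 (U = 4081 - 17 = 4064)
P = 0 (P = 6 - 6 = 0)
J(t) = (-3 + t)/t (J(t) = (t - 3)/(t + 0) = (-3 + t)/t)
W = 4/25 (W = ((-3 + 5)/5)**2 = ((1/5)*2)**2 = (2/5)**2 = 4/25 ≈ 0.16000)
W + U = 4/25 + 4064 = 101604/25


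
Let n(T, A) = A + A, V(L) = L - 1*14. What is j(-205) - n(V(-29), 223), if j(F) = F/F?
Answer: -445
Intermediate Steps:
j(F) = 1
V(L) = -14 + L (V(L) = L - 14 = -14 + L)
n(T, A) = 2*A
j(-205) - n(V(-29), 223) = 1 - 2*223 = 1 - 1*446 = 1 - 446 = -445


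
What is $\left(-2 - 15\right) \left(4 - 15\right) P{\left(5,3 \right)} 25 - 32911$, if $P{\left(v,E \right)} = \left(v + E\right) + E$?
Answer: $18514$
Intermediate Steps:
$P{\left(v,E \right)} = v + 2 E$ ($P{\left(v,E \right)} = \left(E + v\right) + E = v + 2 E$)
$\left(-2 - 15\right) \left(4 - 15\right) P{\left(5,3 \right)} 25 - 32911 = \left(-2 - 15\right) \left(4 - 15\right) \left(5 + 2 \cdot 3\right) 25 - 32911 = \left(-17\right) \left(-11\right) \left(5 + 6\right) 25 - 32911 = 187 \cdot 11 \cdot 25 - 32911 = 2057 \cdot 25 - 32911 = 51425 - 32911 = 18514$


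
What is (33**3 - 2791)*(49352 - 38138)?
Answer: 371699244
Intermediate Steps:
(33**3 - 2791)*(49352 - 38138) = (35937 - 2791)*11214 = 33146*11214 = 371699244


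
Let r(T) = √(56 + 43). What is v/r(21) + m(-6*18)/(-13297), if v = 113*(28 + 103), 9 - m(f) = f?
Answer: -117/13297 + 14803*√11/33 ≈ 1487.7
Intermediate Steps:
m(f) = 9 - f
r(T) = 3*√11 (r(T) = √99 = 3*√11)
v = 14803 (v = 113*131 = 14803)
v/r(21) + m(-6*18)/(-13297) = 14803/((3*√11)) + (9 - (-6)*18)/(-13297) = 14803*(√11/33) + (9 - 1*(-108))*(-1/13297) = 14803*√11/33 + (9 + 108)*(-1/13297) = 14803*√11/33 + 117*(-1/13297) = 14803*√11/33 - 117/13297 = -117/13297 + 14803*√11/33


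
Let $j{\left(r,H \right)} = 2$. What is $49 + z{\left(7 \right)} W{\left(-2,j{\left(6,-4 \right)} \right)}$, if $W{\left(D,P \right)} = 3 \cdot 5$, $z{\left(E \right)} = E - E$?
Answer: $49$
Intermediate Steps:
$z{\left(E \right)} = 0$
$W{\left(D,P \right)} = 15$
$49 + z{\left(7 \right)} W{\left(-2,j{\left(6,-4 \right)} \right)} = 49 + 0 \cdot 15 = 49 + 0 = 49$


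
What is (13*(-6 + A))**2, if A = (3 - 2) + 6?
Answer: 169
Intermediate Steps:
A = 7 (A = 1 + 6 = 7)
(13*(-6 + A))**2 = (13*(-6 + 7))**2 = (13*1)**2 = 13**2 = 169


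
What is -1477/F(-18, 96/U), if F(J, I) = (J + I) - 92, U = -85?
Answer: 125545/9446 ≈ 13.291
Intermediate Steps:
F(J, I) = -92 + I + J (F(J, I) = (I + J) - 92 = -92 + I + J)
-1477/F(-18, 96/U) = -1477/(-92 + 96/(-85) - 18) = -1477/(-92 + 96*(-1/85) - 18) = -1477/(-92 - 96/85 - 18) = -1477/(-9446/85) = -1477*(-85/9446) = 125545/9446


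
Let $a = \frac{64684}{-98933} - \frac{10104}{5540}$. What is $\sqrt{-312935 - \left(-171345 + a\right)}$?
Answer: $\frac{2 i \sqrt{664579429871776020915}}{137022205} \approx 376.28 i$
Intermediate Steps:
$a = - \frac{339492098}{137022205}$ ($a = 64684 \left(- \frac{1}{98933}\right) - \frac{2526}{1385} = - \frac{64684}{98933} - \frac{2526}{1385} = - \frac{339492098}{137022205} \approx -2.4776$)
$\sqrt{-312935 - \left(-171345 + a\right)} = \sqrt{-312935 + \left(171345 - - \frac{339492098}{137022205}\right)} = \sqrt{-312935 + \left(171345 + \frac{339492098}{137022205}\right)} = \sqrt{-312935 + \frac{23478409207823}{137022205}} = \sqrt{- \frac{19400634513852}{137022205}} = \frac{2 i \sqrt{664579429871776020915}}{137022205}$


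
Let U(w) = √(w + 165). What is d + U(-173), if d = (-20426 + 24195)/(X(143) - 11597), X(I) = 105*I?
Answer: 3769/3418 + 2*I*√2 ≈ 1.1027 + 2.8284*I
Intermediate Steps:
U(w) = √(165 + w)
d = 3769/3418 (d = (-20426 + 24195)/(105*143 - 11597) = 3769/(15015 - 11597) = 3769/3418 ≈ 1.1027)
d + U(-173) = 3769/3418 + √(165 - 173) = 3769/3418 + √(-8) = 3769/3418 + 2*I*√2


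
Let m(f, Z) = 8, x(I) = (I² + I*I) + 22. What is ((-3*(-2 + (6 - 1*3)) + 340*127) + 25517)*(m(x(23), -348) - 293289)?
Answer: -20146645014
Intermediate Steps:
x(I) = 22 + 2*I² (x(I) = (I² + I²) + 22 = 2*I² + 22 = 22 + 2*I²)
((-3*(-2 + (6 - 1*3)) + 340*127) + 25517)*(m(x(23), -348) - 293289) = ((-3*(-2 + (6 - 1*3)) + 340*127) + 25517)*(8 - 293289) = ((-3*(-2 + (6 - 3)) + 43180) + 25517)*(-293281) = ((-3*(-2 + 3) + 43180) + 25517)*(-293281) = ((-3*1 + 43180) + 25517)*(-293281) = ((-3 + 43180) + 25517)*(-293281) = (43177 + 25517)*(-293281) = 68694*(-293281) = -20146645014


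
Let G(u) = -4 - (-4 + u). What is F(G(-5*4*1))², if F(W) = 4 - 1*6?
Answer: 4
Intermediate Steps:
G(u) = -u (G(u) = -4 + (4 - u) = -u)
F(W) = -2 (F(W) = 4 - 6 = -2)
F(G(-5*4*1))² = (-2)² = 4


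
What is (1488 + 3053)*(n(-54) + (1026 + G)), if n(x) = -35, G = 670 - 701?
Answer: 4359360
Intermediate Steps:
G = -31
(1488 + 3053)*(n(-54) + (1026 + G)) = (1488 + 3053)*(-35 + (1026 - 31)) = 4541*(-35 + 995) = 4541*960 = 4359360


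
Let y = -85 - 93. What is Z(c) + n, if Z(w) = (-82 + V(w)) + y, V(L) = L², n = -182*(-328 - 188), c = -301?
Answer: 184253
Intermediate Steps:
n = 93912 (n = -182*(-516) = 93912)
y = -178
Z(w) = -260 + w² (Z(w) = (-82 + w²) - 178 = -260 + w²)
Z(c) + n = (-260 + (-301)²) + 93912 = (-260 + 90601) + 93912 = 90341 + 93912 = 184253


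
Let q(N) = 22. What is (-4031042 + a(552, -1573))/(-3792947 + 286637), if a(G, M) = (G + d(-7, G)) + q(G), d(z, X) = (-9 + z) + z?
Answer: 1343497/1168770 ≈ 1.1495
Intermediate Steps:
d(z, X) = -9 + 2*z
a(G, M) = -1 + G (a(G, M) = (G + (-9 + 2*(-7))) + 22 = (G + (-9 - 14)) + 22 = (G - 23) + 22 = (-23 + G) + 22 = -1 + G)
(-4031042 + a(552, -1573))/(-3792947 + 286637) = (-4031042 + (-1 + 552))/(-3792947 + 286637) = (-4031042 + 551)/(-3506310) = -4030491*(-1/3506310) = 1343497/1168770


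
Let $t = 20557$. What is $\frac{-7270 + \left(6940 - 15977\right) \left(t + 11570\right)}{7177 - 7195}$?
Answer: $\frac{290338969}{18} \approx 1.613 \cdot 10^{7}$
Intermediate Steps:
$\frac{-7270 + \left(6940 - 15977\right) \left(t + 11570\right)}{7177 - 7195} = \frac{-7270 + \left(6940 - 15977\right) \left(20557 + 11570\right)}{7177 - 7195} = \frac{-7270 - 290331699}{-18} = \left(-7270 - 290331699\right) \left(- \frac{1}{18}\right) = \left(-290338969\right) \left(- \frac{1}{18}\right) = \frac{290338969}{18}$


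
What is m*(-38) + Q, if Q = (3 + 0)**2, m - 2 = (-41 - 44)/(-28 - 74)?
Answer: -296/3 ≈ -98.667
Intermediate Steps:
m = 17/6 (m = 2 + (-41 - 44)/(-28 - 74) = 2 - 85/(-102) = 2 - 85*(-1/102) = 2 + 5/6 = 17/6 ≈ 2.8333)
Q = 9 (Q = 3**2 = 9)
m*(-38) + Q = (17/6)*(-38) + 9 = -323/3 + 9 = -296/3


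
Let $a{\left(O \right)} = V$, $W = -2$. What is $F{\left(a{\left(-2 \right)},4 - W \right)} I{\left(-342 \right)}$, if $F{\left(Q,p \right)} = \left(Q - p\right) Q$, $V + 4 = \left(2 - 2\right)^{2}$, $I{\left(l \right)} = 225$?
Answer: $9000$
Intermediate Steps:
$V = -4$ ($V = -4 + \left(2 - 2\right)^{2} = -4 + 0^{2} = -4 + 0 = -4$)
$a{\left(O \right)} = -4$
$F{\left(Q,p \right)} = Q \left(Q - p\right)$
$F{\left(a{\left(-2 \right)},4 - W \right)} I{\left(-342 \right)} = - 4 \left(-4 - \left(4 - -2\right)\right) 225 = - 4 \left(-4 - \left(4 + 2\right)\right) 225 = - 4 \left(-4 - 6\right) 225 = \left(-4\right) \left(-10\right) 225 = 40 \cdot 225 = 9000$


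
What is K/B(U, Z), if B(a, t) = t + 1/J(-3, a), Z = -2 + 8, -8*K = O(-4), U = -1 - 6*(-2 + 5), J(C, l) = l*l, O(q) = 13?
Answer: -4693/17336 ≈ -0.27071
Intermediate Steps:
J(C, l) = l²
U = -19 (U = -1 - 6*3 = -1 - 1*18 = -1 - 18 = -19)
K = -13/8 (K = -⅛*13 = -13/8 ≈ -1.6250)
Z = 6
B(a, t) = t + a⁻² (B(a, t) = t + 1/(a²) = t + a⁻²)
K/B(U, Z) = -13/(8*(6 + (-19)⁻²)) = -13/(8*(6 + 1/361)) = -13/(8*2167/361) = -13/8*361/2167 = -4693/17336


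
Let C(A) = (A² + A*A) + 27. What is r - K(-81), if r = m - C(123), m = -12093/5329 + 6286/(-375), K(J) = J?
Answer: -60396951469/1998375 ≈ -30223.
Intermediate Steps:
C(A) = 27 + 2*A² (C(A) = (A² + A²) + 27 = 2*A² + 27 = 27 + 2*A²)
m = -38032969/1998375 (m = -12093*1/5329 + 6286*(-1/375) = -12093/5329 - 6286/375 = -38032969/1998375 ≈ -19.032)
r = -60558819844/1998375 (r = -38032969/1998375 - (27 + 2*123²) = -38032969/1998375 - (27 + 2*15129) = -38032969/1998375 - (27 + 30258) = -38032969/1998375 - 1*30285 = -38032969/1998375 - 30285 = -60558819844/1998375 ≈ -30304.)
r - K(-81) = -60558819844/1998375 - 1*(-81) = -60558819844/1998375 + 81 = -60396951469/1998375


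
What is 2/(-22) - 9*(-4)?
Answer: 395/11 ≈ 35.909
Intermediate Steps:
2/(-22) - 9*(-4) = 2*(-1/22) + 36 = -1/11 + 36 = 395/11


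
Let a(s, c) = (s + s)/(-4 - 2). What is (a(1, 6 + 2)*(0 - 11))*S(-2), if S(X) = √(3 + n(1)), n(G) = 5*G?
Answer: 22*√2/3 ≈ 10.371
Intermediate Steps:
a(s, c) = -s/3 (a(s, c) = (2*s)/(-6) = (2*s)*(-⅙) = -s/3)
S(X) = 2*√2 (S(X) = √(3 + 5*1) = √(3 + 5) = √8 = 2*√2)
(a(1, 6 + 2)*(0 - 11))*S(-2) = ((-⅓*1)*(0 - 11))*(2*√2) = (-⅓*(-11))*(2*√2) = 11*(2*√2)/3 = 22*√2/3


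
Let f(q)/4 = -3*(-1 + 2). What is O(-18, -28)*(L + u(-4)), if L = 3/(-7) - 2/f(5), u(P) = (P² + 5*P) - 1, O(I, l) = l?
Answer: 442/3 ≈ 147.33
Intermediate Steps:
u(P) = -1 + P² + 5*P
f(q) = -12 (f(q) = 4*(-3*(-1 + 2)) = 4*(-3*1) = 4*(-3) = -12)
L = -11/42 (L = 3/(-7) - 2/(-12) = 3*(-⅐) - 2*(-1/12) = -3/7 + ⅙ = -11/42 ≈ -0.26190)
O(-18, -28)*(L + u(-4)) = -28*(-11/42 + (-1 + (-4)² + 5*(-4))) = -28*(-11/42 + (-1 + 16 - 20)) = -28*(-11/42 - 5) = -28*(-221/42) = 442/3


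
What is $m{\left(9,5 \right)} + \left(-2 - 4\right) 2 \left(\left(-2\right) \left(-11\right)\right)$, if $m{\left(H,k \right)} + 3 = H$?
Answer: $-258$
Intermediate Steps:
$m{\left(H,k \right)} = -3 + H$
$m{\left(9,5 \right)} + \left(-2 - 4\right) 2 \left(\left(-2\right) \left(-11\right)\right) = \left(-3 + 9\right) + \left(-2 - 4\right) 2 \left(\left(-2\right) \left(-11\right)\right) = 6 + \left(-6\right) 2 \cdot 22 = 6 - 264 = -258$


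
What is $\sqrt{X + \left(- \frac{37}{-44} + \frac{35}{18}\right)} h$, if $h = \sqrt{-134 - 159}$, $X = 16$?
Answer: $\frac{i \sqrt{23975897}}{66} \approx 74.19 i$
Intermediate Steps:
$h = i \sqrt{293}$ ($h = \sqrt{-293} = i \sqrt{293} \approx 17.117 i$)
$\sqrt{X + \left(- \frac{37}{-44} + \frac{35}{18}\right)} h = \sqrt{16 + \left(- \frac{37}{-44} + \frac{35}{18}\right)} i \sqrt{293} = \sqrt{16 + \left(\left(-37\right) \left(- \frac{1}{44}\right) + 35 \cdot \frac{1}{18}\right)} i \sqrt{293} = \sqrt{16 + \left(\frac{37}{44} + \frac{35}{18}\right)} i \sqrt{293} = \sqrt{16 + \frac{1103}{396}} i \sqrt{293} = \sqrt{\frac{7439}{396}} i \sqrt{293} = \frac{\sqrt{81829}}{66} i \sqrt{293} = \frac{i \sqrt{23975897}}{66}$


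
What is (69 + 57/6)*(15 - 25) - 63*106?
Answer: -7463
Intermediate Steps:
(69 + 57/6)*(15 - 25) - 63*106 = (69 + 57*(1/6))*(-10) - 6678 = (69 + 19/2)*(-10) - 6678 = (157/2)*(-10) - 6678 = -785 - 6678 = -7463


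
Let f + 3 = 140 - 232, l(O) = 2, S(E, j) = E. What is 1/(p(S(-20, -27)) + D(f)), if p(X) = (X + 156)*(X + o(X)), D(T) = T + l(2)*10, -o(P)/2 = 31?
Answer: -1/11227 ≈ -8.9071e-5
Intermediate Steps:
f = -95 (f = -3 + (140 - 232) = -3 - 92 = -95)
o(P) = -62 (o(P) = -2*31 = -62)
D(T) = 20 + T (D(T) = T + 2*10 = T + 20 = 20 + T)
p(X) = (-62 + X)*(156 + X) (p(X) = (X + 156)*(X - 62) = (156 + X)*(-62 + X) = (-62 + X)*(156 + X))
1/(p(S(-20, -27)) + D(f)) = 1/((-9672 + (-20)² + 94*(-20)) + (20 - 95)) = 1/((-9672 + 400 - 1880) - 75) = 1/(-11152 - 75) = 1/(-11227) = -1/11227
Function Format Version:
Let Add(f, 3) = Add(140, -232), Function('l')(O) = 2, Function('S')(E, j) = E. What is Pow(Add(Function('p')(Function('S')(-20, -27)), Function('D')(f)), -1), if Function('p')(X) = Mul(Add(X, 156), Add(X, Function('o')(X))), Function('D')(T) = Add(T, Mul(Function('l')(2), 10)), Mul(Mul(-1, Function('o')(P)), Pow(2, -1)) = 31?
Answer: Rational(-1, 11227) ≈ -8.9071e-5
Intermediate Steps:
f = -95 (f = Add(-3, Add(140, -232)) = Add(-3, -92) = -95)
Function('o')(P) = -62 (Function('o')(P) = Mul(-2, 31) = -62)
Function('D')(T) = Add(20, T) (Function('D')(T) = Add(T, Mul(2, 10)) = Add(T, 20) = Add(20, T))
Function('p')(X) = Mul(Add(-62, X), Add(156, X)) (Function('p')(X) = Mul(Add(X, 156), Add(X, -62)) = Mul(Add(156, X), Add(-62, X)) = Mul(Add(-62, X), Add(156, X)))
Pow(Add(Function('p')(Function('S')(-20, -27)), Function('D')(f)), -1) = Pow(Add(Add(-9672, Pow(-20, 2), Mul(94, -20)), Add(20, -95)), -1) = Pow(Add(Add(-9672, 400, -1880), -75), -1) = Pow(Add(-11152, -75), -1) = Pow(-11227, -1) = Rational(-1, 11227)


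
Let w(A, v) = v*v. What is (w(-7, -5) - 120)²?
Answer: 9025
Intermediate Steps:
w(A, v) = v²
(w(-7, -5) - 120)² = ((-5)² - 120)² = (25 - 120)² = (-95)² = 9025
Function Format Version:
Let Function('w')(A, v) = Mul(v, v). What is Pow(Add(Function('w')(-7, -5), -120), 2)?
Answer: 9025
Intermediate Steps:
Function('w')(A, v) = Pow(v, 2)
Pow(Add(Function('w')(-7, -5), -120), 2) = Pow(Add(Pow(-5, 2), -120), 2) = Pow(Add(25, -120), 2) = Pow(-95, 2) = 9025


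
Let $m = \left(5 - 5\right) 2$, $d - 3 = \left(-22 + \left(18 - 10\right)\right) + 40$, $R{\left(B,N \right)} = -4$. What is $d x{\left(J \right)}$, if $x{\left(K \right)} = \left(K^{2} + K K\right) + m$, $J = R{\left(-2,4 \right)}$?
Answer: $928$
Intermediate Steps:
$J = -4$
$d = 29$ ($d = 3 + \left(\left(-22 + \left(18 - 10\right)\right) + 40\right) = 3 + \left(\left(-22 + 8\right) + 40\right) = 3 + \left(-14 + 40\right) = 3 + 26 = 29$)
$m = 0$ ($m = 0 \cdot 2 = 0$)
$x{\left(K \right)} = 2 K^{2}$ ($x{\left(K \right)} = \left(K^{2} + K K\right) + 0 = \left(K^{2} + K^{2}\right) + 0 = 2 K^{2} + 0 = 2 K^{2}$)
$d x{\left(J \right)} = 29 \cdot 2 \left(-4\right)^{2} = 29 \cdot 2 \cdot 16 = 29 \cdot 32 = 928$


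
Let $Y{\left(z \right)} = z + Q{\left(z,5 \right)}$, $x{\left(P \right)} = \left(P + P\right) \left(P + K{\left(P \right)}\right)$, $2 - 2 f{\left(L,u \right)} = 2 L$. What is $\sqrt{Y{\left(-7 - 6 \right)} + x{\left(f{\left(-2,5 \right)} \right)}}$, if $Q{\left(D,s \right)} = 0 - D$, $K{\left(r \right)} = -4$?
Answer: $i \sqrt{6} \approx 2.4495 i$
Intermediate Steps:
$f{\left(L,u \right)} = 1 - L$ ($f{\left(L,u \right)} = 1 - \frac{2 L}{2} = 1 - L$)
$Q{\left(D,s \right)} = - D$
$x{\left(P \right)} = 2 P \left(-4 + P\right)$ ($x{\left(P \right)} = \left(P + P\right) \left(P - 4\right) = 2 P \left(-4 + P\right)$)
$Y{\left(z \right)} = 0$ ($Y{\left(z \right)} = z - z = 0$)
$\sqrt{Y{\left(-7 - 6 \right)} + x{\left(f{\left(-2,5 \right)} \right)}} = \sqrt{0 + 2 \left(1 - -2\right) \left(-4 + \left(1 - -2\right)\right)} = \sqrt{0 + 2 \left(1 + 2\right) \left(-4 + \left(1 + 2\right)\right)} = \sqrt{0 + 2 \cdot 3 \left(-4 + 3\right)} = \sqrt{0 + 2 \cdot 3 \left(-1\right)} = \sqrt{0 - 6} = \sqrt{-6} = i \sqrt{6}$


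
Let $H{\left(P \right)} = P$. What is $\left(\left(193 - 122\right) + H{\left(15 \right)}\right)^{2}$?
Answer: $7396$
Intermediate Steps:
$\left(\left(193 - 122\right) + H{\left(15 \right)}\right)^{2} = \left(\left(193 - 122\right) + 15\right)^{2} = \left(71 + 15\right)^{2} = 86^{2} = 7396$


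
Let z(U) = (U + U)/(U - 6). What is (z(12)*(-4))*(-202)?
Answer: 3232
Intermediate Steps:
z(U) = 2*U/(-6 + U) (z(U) = (2*U)/(-6 + U) = 2*U/(-6 + U))
(z(12)*(-4))*(-202) = ((2*12/(-6 + 12))*(-4))*(-202) = ((2*12/6)*(-4))*(-202) = ((2*12*(1/6))*(-4))*(-202) = (4*(-4))*(-202) = -16*(-202) = 3232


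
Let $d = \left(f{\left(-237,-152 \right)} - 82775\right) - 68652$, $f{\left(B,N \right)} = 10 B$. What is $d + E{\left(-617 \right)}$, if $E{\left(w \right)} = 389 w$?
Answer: $-393810$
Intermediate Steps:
$d = -153797$ ($d = \left(10 \left(-237\right) - 82775\right) - 68652 = \left(-2370 - 82775\right) - 68652 = -85145 - 68652 = -153797$)
$d + E{\left(-617 \right)} = -153797 + 389 \left(-617\right) = -153797 - 240013 = -393810$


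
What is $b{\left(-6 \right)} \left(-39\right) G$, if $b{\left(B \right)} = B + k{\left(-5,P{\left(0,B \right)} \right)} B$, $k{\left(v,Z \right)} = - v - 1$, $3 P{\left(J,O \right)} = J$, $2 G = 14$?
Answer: $8190$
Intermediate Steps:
$G = 7$ ($G = \frac{1}{2} \cdot 14 = 7$)
$P{\left(J,O \right)} = \frac{J}{3}$
$k{\left(v,Z \right)} = -1 - v$
$b{\left(B \right)} = 5 B$ ($b{\left(B \right)} = B + \left(-1 - -5\right) B = B + \left(-1 + 5\right) B = B + 4 B = 5 B$)
$b{\left(-6 \right)} \left(-39\right) G = 5 \left(-6\right) \left(-39\right) 7 = \left(-30\right) \left(-39\right) 7 = 1170 \cdot 7 = 8190$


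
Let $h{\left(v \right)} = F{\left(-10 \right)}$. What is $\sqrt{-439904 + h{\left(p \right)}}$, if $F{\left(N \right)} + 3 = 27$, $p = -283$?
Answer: $2 i \sqrt{109970} \approx 663.23 i$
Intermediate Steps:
$F{\left(N \right)} = 24$ ($F{\left(N \right)} = -3 + 27 = 24$)
$h{\left(v \right)} = 24$
$\sqrt{-439904 + h{\left(p \right)}} = \sqrt{-439904 + 24} = \sqrt{-439880} = 2 i \sqrt{109970}$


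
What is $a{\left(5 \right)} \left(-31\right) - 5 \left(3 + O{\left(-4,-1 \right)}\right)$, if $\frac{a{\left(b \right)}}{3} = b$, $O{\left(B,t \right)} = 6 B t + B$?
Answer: $-580$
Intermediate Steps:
$O{\left(B,t \right)} = B + 6 B t$ ($O{\left(B,t \right)} = 6 B t + B = B + 6 B t$)
$a{\left(b \right)} = 3 b$
$a{\left(5 \right)} \left(-31\right) - 5 \left(3 + O{\left(-4,-1 \right)}\right) = 3 \cdot 5 \left(-31\right) - 5 \left(3 - 4 \left(1 + 6 \left(-1\right)\right)\right) = 15 \left(-31\right) - 5 \left(3 - 4 \left(1 - 6\right)\right) = -465 - 5 \left(3 - -20\right) = -465 - 5 \left(3 + 20\right) = -465 - 115 = -580$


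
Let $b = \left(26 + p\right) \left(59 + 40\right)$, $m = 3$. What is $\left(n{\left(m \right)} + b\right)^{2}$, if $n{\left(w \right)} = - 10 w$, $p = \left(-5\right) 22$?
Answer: $69655716$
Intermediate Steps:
$p = -110$
$b = -8316$ ($b = \left(26 - 110\right) \left(59 + 40\right) = \left(-84\right) 99 = -8316$)
$\left(n{\left(m \right)} + b\right)^{2} = \left(\left(-10\right) 3 - 8316\right)^{2} = \left(-30 - 8316\right)^{2} = \left(-8346\right)^{2} = 69655716$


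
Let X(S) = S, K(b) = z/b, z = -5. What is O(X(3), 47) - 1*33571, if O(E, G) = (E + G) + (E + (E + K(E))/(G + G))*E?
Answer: -1575062/47 ≈ -33512.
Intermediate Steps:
K(b) = -5/b
O(E, G) = E + G + E*(E + (E - 5/E)/(2*G)) (O(E, G) = (E + G) + (E + (E - 5/E)/(G + G))*E = (E + G) + (E + (E - 5/E)/((2*G)))*E = (E + G) + (E + (E - 5/E)*(1/(2*G)))*E = (E + G) + (E + (E - 5/E)/(2*G))*E = (E + G) + E*(E + (E - 5/E)/(2*G)) = E + G + E*(E + (E - 5/E)/(2*G)))
O(X(3), 47) - 1*33571 = (½)*(-5 + 3² + 2*47*(3 + 47 + 3²))/47 - 1*33571 = (½)*(1/47)*(-5 + 9 + 2*47*(3 + 47 + 9)) - 33571 = (½)*(1/47)*(-5 + 9 + 2*47*59) - 33571 = (½)*(1/47)*(-5 + 9 + 5546) - 33571 = (½)*(1/47)*5550 - 33571 = 2775/47 - 33571 = -1575062/47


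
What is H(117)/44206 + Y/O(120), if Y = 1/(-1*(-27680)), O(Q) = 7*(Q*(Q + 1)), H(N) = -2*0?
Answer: 1/2813395200 ≈ 3.5544e-10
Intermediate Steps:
H(N) = 0
O(Q) = 7*Q*(1 + Q) (O(Q) = 7*(Q*(1 + Q)) = 7*Q*(1 + Q))
Y = 1/27680 ≈ 3.6127e-5
H(117)/44206 + Y/O(120) = 0/44206 + 1/(27680*((7*120*(1 + 120)))) = 0*(1/44206) + 1/(27680*((7*120*121))) = 0 + (1/27680)/101640 = 0 + (1/27680)*(1/101640) = 0 + 1/2813395200 = 1/2813395200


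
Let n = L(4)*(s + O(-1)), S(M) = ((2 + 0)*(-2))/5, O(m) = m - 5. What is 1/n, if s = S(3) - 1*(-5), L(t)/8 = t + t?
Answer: -5/576 ≈ -0.0086806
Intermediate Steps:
L(t) = 16*t (L(t) = 8*(t + t) = 8*(2*t) = 16*t)
O(m) = -5 + m
S(M) = -⅘ (S(M) = (2*(-2))*(⅕) = -4*⅕ = -⅘)
s = 21/5 (s = -⅘ - 1*(-5) = -⅘ + 5 = 21/5 ≈ 4.2000)
n = -576/5 (n = (16*4)*(21/5 + (-5 - 1)) = 64*(21/5 - 6) = 64*(-9/5) = -576/5 ≈ -115.20)
1/n = 1/(-576/5) = -5/576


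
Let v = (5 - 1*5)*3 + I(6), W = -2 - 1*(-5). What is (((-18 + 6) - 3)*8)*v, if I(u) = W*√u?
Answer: -360*√6 ≈ -881.82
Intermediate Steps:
W = 3 (W = -2 + 5 = 3)
I(u) = 3*√u
v = 3*√6 (v = (5 - 1*5)*3 + 3*√6 = (5 - 5)*3 + 3*√6 = 0*3 + 3*√6 = 0 + 3*√6 = 3*√6 ≈ 7.3485)
(((-18 + 6) - 3)*8)*v = (((-18 + 6) - 3)*8)*(3*√6) = ((-12 - 3)*8)*(3*√6) = (-15*8)*(3*√6) = -360*√6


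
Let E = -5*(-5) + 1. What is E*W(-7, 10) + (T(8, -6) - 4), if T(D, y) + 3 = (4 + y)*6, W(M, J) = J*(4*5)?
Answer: 5181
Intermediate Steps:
W(M, J) = 20*J (W(M, J) = J*20 = 20*J)
T(D, y) = 21 + 6*y (T(D, y) = -3 + (4 + y)*6 = -3 + (24 + 6*y) = 21 + 6*y)
E = 26 (E = 25 + 1 = 26)
E*W(-7, 10) + (T(8, -6) - 4) = 26*(20*10) + ((21 + 6*(-6)) - 4) = 26*200 + ((21 - 36) - 4) = 5200 + (-15 - 4) = 5200 - 19 = 5181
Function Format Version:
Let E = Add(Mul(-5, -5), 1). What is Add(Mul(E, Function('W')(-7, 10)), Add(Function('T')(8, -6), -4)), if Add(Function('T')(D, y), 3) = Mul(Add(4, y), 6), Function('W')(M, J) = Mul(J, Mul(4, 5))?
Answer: 5181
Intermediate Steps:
Function('W')(M, J) = Mul(20, J) (Function('W')(M, J) = Mul(J, 20) = Mul(20, J))
Function('T')(D, y) = Add(21, Mul(6, y)) (Function('T')(D, y) = Add(-3, Mul(Add(4, y), 6)) = Add(-3, Add(24, Mul(6, y))) = Add(21, Mul(6, y)))
E = 26 (E = Add(25, 1) = 26)
Add(Mul(E, Function('W')(-7, 10)), Add(Function('T')(8, -6), -4)) = Add(Mul(26, Mul(20, 10)), Add(Add(21, Mul(6, -6)), -4)) = Add(Mul(26, 200), Add(Add(21, -36), -4)) = Add(5200, Add(-15, -4)) = Add(5200, -19) = 5181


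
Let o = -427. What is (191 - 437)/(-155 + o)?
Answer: 41/97 ≈ 0.42268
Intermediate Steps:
(191 - 437)/(-155 + o) = (191 - 437)/(-155 - 427) = -246/(-582) = -246*(-1/582) = 41/97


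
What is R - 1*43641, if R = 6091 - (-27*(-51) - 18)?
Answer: -38909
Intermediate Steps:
R = 4732 (R = 6091 - (1377 - 18) = 6091 - 1*1359 = 6091 - 1359 = 4732)
R - 1*43641 = 4732 - 1*43641 = 4732 - 43641 = -38909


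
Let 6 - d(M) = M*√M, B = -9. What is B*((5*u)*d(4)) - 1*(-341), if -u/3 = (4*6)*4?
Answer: -25579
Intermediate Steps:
u = -288 (u = -3*4*6*4 = -72*4 = -3*96 = -288)
d(M) = 6 - M^(3/2) (d(M) = 6 - M*√M = 6 - M^(3/2))
B*((5*u)*d(4)) - 1*(-341) = -9*5*(-288)*(6 - 4^(3/2)) - 1*(-341) = -(-12960)*(6 - 1*8) + 341 = -(-12960)*(6 - 8) + 341 = -(-12960)*(-2) + 341 = -9*2880 + 341 = -25920 + 341 = -25579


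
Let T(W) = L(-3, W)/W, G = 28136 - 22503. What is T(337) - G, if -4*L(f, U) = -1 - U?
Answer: -3796473/674 ≈ -5632.8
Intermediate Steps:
L(f, U) = ¼ + U/4 (L(f, U) = -(-1 - U)/4 = ¼ + U/4)
G = 5633
T(W) = (¼ + W/4)/W
T(337) - G = (¼)*(1 + 337)/337 - 1*5633 = (¼)*(1/337)*338 - 5633 = 169/674 - 5633 = -3796473/674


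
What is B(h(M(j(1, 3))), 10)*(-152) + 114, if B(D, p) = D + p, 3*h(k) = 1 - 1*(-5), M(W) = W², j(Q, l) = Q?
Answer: -1710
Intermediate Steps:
h(k) = 2 (h(k) = (1 - 1*(-5))/3 = (1 + 5)/3 = (⅓)*6 = 2)
B(h(M(j(1, 3))), 10)*(-152) + 114 = (2 + 10)*(-152) + 114 = 12*(-152) + 114 = -1824 + 114 = -1710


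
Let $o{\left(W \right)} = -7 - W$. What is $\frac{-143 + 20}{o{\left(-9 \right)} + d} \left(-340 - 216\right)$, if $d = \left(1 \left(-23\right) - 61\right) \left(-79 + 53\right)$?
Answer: $\frac{34194}{1093} \approx 31.285$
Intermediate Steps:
$d = 2184$ ($d = \left(-23 - 61\right) \left(-26\right) = \left(-84\right) \left(-26\right) = 2184$)
$\frac{-143 + 20}{o{\left(-9 \right)} + d} \left(-340 - 216\right) = \frac{-143 + 20}{\left(-7 - -9\right) + 2184} \left(-340 - 216\right) = - \frac{123}{\left(-7 + 9\right) + 2184} \left(-556\right) = - \frac{123}{2 + 2184} \left(-556\right) = - \frac{123}{2186} \left(-556\right) = \left(-123\right) \frac{1}{2186} \left(-556\right) = \left(- \frac{123}{2186}\right) \left(-556\right) = \frac{34194}{1093}$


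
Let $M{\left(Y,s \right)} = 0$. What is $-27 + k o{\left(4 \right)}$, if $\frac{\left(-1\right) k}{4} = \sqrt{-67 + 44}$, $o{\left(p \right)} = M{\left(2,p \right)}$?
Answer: $-27$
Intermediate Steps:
$o{\left(p \right)} = 0$
$k = - 4 i \sqrt{23}$ ($k = - 4 \sqrt{-67 + 44} = - 4 \sqrt{-23} = - 4 i \sqrt{23} \approx - 19.183 i$)
$-27 + k o{\left(4 \right)} = -27 + - 4 i \sqrt{23} \cdot 0 = -27 + 0 = -27$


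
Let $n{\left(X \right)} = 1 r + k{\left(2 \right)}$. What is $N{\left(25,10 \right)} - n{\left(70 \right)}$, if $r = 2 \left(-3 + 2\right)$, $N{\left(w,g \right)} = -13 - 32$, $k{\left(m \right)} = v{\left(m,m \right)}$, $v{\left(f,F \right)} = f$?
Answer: $-45$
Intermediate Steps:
$k{\left(m \right)} = m$
$N{\left(w,g \right)} = -45$ ($N{\left(w,g \right)} = -13 - 32 = -45$)
$r = -2$ ($r = 2 \left(-1\right) = -2$)
$n{\left(X \right)} = 0$ ($n{\left(X \right)} = 1 \left(-2\right) + 2 = -2 + 2 = 0$)
$N{\left(25,10 \right)} - n{\left(70 \right)} = -45 - 0 = -45 + 0 = -45$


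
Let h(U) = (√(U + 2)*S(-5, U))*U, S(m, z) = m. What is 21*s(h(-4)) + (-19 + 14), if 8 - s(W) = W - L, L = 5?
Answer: 268 - 420*I*√2 ≈ 268.0 - 593.97*I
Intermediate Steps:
h(U) = -5*U*√(2 + U) (h(U) = (√(U + 2)*(-5))*U = (√(2 + U)*(-5))*U = (-5*√(2 + U))*U = -5*U*√(2 + U))
s(W) = 13 - W (s(W) = 8 - (W - 1*5) = 8 - (W - 5) = 8 - (-5 + W) = 8 + (5 - W) = 13 - W)
21*s(h(-4)) + (-19 + 14) = 21*(13 - (-5)*(-4)*√(2 - 4)) + (-19 + 14) = 21*(13 - (-5)*(-4)*√(-2)) - 5 = 21*(13 - (-5)*(-4)*I*√2) - 5 = 21*(13 - 20*I*√2) - 5 = (273 - 420*I*√2) - 5 = 268 - 420*I*√2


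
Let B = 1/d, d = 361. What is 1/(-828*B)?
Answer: -361/828 ≈ -0.43599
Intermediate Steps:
B = 1/361 ≈ 0.0027701
1/(-828*B) = 1/(-828*1/361) = 1/(-828/361) = -361/828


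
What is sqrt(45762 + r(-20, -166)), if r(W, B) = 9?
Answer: sqrt(45771) ≈ 213.94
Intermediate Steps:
sqrt(45762 + r(-20, -166)) = sqrt(45762 + 9) = sqrt(45771)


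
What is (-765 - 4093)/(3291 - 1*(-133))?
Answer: -2429/1712 ≈ -1.4188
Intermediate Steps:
(-765 - 4093)/(3291 - 1*(-133)) = -4858/(3291 + 133) = -4858/3424 = -4858*1/3424 = -2429/1712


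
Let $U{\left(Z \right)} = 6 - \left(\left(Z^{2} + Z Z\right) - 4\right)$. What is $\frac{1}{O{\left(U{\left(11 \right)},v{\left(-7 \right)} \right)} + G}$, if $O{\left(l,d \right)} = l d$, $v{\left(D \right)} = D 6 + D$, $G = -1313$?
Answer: $\frac{1}{10055} \approx 9.9453 \cdot 10^{-5}$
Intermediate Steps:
$v{\left(D \right)} = 7 D$ ($v{\left(D \right)} = 6 D + D = 7 D$)
$U{\left(Z \right)} = 10 - 2 Z^{2}$ ($U{\left(Z \right)} = 6 - \left(\left(Z^{2} + Z^{2}\right) - 4\right) = 6 - \left(2 Z^{2} - 4\right) = 6 - \left(-4 + 2 Z^{2}\right) = 10 - 2 Z^{2}$)
$O{\left(l,d \right)} = d l$
$\frac{1}{O{\left(U{\left(11 \right)},v{\left(-7 \right)} \right)} + G} = \frac{1}{7 \left(-7\right) \left(10 - 2 \cdot 11^{2}\right) - 1313} = \frac{1}{- 49 \left(10 - 242\right) - 1313} = \frac{1}{\left(-49\right) \left(-232\right) - 1313} = \frac{1}{11368 - 1313} = \frac{1}{10055}$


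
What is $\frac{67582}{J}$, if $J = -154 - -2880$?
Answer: $\frac{33791}{1363} \approx 24.792$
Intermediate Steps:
$J = 2726$ ($J = -154 + 2880 = 2726$)
$\frac{67582}{J} = \frac{67582}{2726} = 67582 \cdot \frac{1}{2726} = \frac{33791}{1363}$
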